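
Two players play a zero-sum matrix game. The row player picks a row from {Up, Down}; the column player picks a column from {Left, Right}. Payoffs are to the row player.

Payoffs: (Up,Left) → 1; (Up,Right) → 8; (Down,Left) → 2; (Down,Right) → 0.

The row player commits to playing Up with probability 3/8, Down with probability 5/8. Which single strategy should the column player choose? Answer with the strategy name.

Left

If the column player plays Left, the row player's expected payoff is (3/8)·1 + (5/8)·2 = 13/8.
If the column player plays Right, the row player's expected payoff is (3/8)·8 + (5/8)·0 = 3.
The column player minimizes the row player's payoff; the smallest is 13/8, so the best response is Left.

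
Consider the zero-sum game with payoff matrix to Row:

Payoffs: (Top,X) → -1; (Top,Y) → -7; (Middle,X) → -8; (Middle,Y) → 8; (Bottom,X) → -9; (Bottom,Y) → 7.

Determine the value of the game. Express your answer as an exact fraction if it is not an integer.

-32/11

Row minima: Top → -7, Middle → -8, Bottom → -9; maximin = -7.
Column maxima: X → -1, Y → 8; minimax = -1.
-7 ≠ -1, so there is no saddle point; optimal play is mixed.
Bottom is strictly dominated by Middle, so Row never plays it.
On the remaining 2×2 (Top, Middle vs X, Y):
Let Row play Top with probability p. Expected payoff against X: (-1)p + (-8)(1−p) = 7p − 8; against Y: (-7)p + 8(1−p) = −15p + 8.
Setting these equal: 7p − 8 = −15p + 8 ⇒ 22p = 16 ⇒ p = 8/11, and the value is (7)·(8/11) − 8 = -32/11.
For Column: with q = P(X), equating Top's and Middle's payoffs gives 6q − 7 = −16q + 8 ⇒ q = 15/22.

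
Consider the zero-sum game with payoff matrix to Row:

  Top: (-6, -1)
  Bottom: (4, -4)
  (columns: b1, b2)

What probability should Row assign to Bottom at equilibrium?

Row minima: Top → -6, Bottom → -4; maximin = -4.
Column maxima: b1 → 4, b2 → -1; minimax = -1.
-4 ≠ -1, so there is no saddle point; optimal play is mixed.
Let Row play Top with probability p. Expected payoff against b1: (-6)p + 4(1−p) = −10p + 4; against b2: (-1)p + (-4)(1−p) = 3p − 4.
Setting these equal: −10p + 4 = 3p − 4 ⇒ −13p = -8 ⇒ p = 8/13, and the value is (-10)·(8/13) + 4 = -28/13.
For Column: with q = P(b1), equating Top's and Bottom's payoffs gives −5q − 1 = 8q − 4 ⇒ q = 3/13.

5/13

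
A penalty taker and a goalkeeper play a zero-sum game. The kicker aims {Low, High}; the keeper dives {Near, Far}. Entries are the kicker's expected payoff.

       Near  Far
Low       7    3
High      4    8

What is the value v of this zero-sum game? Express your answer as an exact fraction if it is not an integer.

11/2

Row minima: Low → 3, High → 4; maximin = 4.
Column maxima: Near → 7, Far → 8; minimax = 7.
4 ≠ 7, so there is no saddle point; optimal play is mixed.
Let the kicker play Low with probability p. Expected payoff against Near: 7p + 4(1−p) = 3p + 4; against Far: 3p + 8(1−p) = −5p + 8.
Setting these equal: 3p + 4 = −5p + 8 ⇒ 8p = 4 ⇒ p = 1/2, and the value is (3)·(1/2) + 4 = 11/2.
For the keeper: with q = P(Near), equating Low's and High's payoffs gives 4q + 3 = −4q + 8 ⇒ q = 5/8.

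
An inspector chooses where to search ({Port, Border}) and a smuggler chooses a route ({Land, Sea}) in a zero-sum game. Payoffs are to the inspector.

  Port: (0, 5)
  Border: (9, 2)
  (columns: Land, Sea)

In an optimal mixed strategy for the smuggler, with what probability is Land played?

Row minima: Port → 0, Border → 2; maximin = 2.
Column maxima: Land → 9, Sea → 5; minimax = 5.
2 ≠ 5, so there is no saddle point; optimal play is mixed.
Let the inspector play Port with probability p. Expected payoff against Land: 0p + 9(1−p) = −9p + 9; against Sea: 5p + 2(1−p) = 3p + 2.
Setting these equal: −9p + 9 = 3p + 2 ⇒ −12p = -7 ⇒ p = 7/12, and the value is (-9)·(7/12) + 9 = 15/4.
For the smuggler: with q = P(Land), equating Port's and Border's payoffs gives −5q + 5 = 7q + 2 ⇒ q = 1/4.

1/4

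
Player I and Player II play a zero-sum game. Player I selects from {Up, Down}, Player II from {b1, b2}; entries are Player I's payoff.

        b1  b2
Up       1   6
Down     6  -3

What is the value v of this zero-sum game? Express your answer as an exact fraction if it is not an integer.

39/14

Row minima: Up → 1, Down → -3; maximin = 1.
Column maxima: b1 → 6, b2 → 6; minimax = 6.
1 ≠ 6, so there is no saddle point; optimal play is mixed.
Let Player I play Up with probability p. Expected payoff against b1: 1p + 6(1−p) = −5p + 6; against b2: 6p + (-3)(1−p) = 9p − 3.
Setting these equal: −5p + 6 = 9p − 3 ⇒ −14p = -9 ⇒ p = 9/14, and the value is (-5)·(9/14) + 6 = 39/14.
For Player II: with q = P(b1), equating Up's and Down's payoffs gives −5q + 6 = 9q − 3 ⇒ q = 9/14.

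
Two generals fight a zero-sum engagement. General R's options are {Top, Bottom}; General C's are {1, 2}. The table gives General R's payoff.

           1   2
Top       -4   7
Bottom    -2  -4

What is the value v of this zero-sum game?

-30/13

Row minima: Top → -4, Bottom → -4; maximin = -4.
Column maxima: 1 → -2, 2 → 7; minimax = -2.
-4 ≠ -2, so there is no saddle point; optimal play is mixed.
Let General R play Top with probability p. Expected payoff against 1: (-4)p + (-2)(1−p) = −2p − 2; against 2: 7p + (-4)(1−p) = 11p − 4.
Setting these equal: −2p − 2 = 11p − 4 ⇒ −13p = -2 ⇒ p = 2/13, and the value is (-2)·(2/13) − 2 = -30/13.
For General C: with q = P(1), equating Top's and Bottom's payoffs gives −11q + 7 = 2q − 4 ⇒ q = 11/13.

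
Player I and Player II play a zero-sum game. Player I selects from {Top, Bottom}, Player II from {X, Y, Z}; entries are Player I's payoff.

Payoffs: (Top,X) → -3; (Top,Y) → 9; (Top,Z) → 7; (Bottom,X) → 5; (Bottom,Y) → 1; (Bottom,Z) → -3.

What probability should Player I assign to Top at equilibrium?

Row minima: Top → -3, Bottom → -3; maximin = -3.
Column maxima: X → 5, Y → 9, Z → 7; minimax = 5.
-3 ≠ 5, so there is no saddle point; optimal play is mixed.
Y is strictly dominated by Z (it gives Player I strictly more in every row), so Player II never plays it.
On the remaining 2×2 (Top, Bottom vs X, Z):
Let Player I play Top with probability p. Expected payoff against X: (-3)p + 5(1−p) = −8p + 5; against Z: 7p + (-3)(1−p) = 10p − 3.
Setting these equal: −8p + 5 = 10p − 3 ⇒ −18p = -8 ⇒ p = 4/9, and the value is (-8)·(4/9) + 5 = 13/9.
For Player II: with q = P(X), equating Top's and Bottom's payoffs gives −10q + 7 = 8q − 3 ⇒ q = 5/9.

4/9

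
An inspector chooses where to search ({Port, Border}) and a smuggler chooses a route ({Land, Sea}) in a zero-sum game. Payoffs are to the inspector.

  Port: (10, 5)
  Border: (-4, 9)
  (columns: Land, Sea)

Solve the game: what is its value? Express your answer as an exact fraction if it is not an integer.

Row minima: Port → 5, Border → -4; maximin = 5.
Column maxima: Land → 10, Sea → 9; minimax = 9.
5 ≠ 9, so there is no saddle point; optimal play is mixed.
Let the inspector play Port with probability p. Expected payoff against Land: 10p + (-4)(1−p) = 14p − 4; against Sea: 5p + 9(1−p) = −4p + 9.
Setting these equal: 14p − 4 = −4p + 9 ⇒ 18p = 13 ⇒ p = 13/18, and the value is (14)·(13/18) − 4 = 55/9.
For the smuggler: with q = P(Land), equating Port's and Border's payoffs gives 5q + 5 = −13q + 9 ⇒ q = 2/9.

55/9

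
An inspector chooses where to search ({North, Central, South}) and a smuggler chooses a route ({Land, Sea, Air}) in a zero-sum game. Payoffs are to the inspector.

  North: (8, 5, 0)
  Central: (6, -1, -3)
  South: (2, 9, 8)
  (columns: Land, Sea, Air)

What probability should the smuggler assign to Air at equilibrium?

Row minima: North → 0, Central → -3, South → 2; maximin = 2.
Column maxima: Land → 8, Sea → 9, Air → 8; minimax = 8.
2 ≠ 8, so there is no saddle point; optimal play is mixed.
Central is strictly dominated by North, so the inspector never plays it.
Sea is strictly dominated by Air (it gives the inspector strictly more in every row), so the smuggler never plays it.
On the remaining 2×2 (North, South vs Land, Air):
Let the inspector play North with probability p. Expected payoff against Land: 8p + 2(1−p) = 6p + 2; against Air: 0p + 8(1−p) = −8p + 8.
Setting these equal: 6p + 2 = −8p + 8 ⇒ 14p = 6 ⇒ p = 3/7, and the value is (6)·(3/7) + 2 = 32/7.
For the smuggler: with q = P(Land), equating North's and South's payoffs gives 8q = −6q + 8 ⇒ q = 4/7.

3/7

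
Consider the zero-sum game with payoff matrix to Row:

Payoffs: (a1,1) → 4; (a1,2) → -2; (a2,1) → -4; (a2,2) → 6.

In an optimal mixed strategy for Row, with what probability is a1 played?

5/8

Row minima: a1 → -2, a2 → -4; maximin = -2.
Column maxima: 1 → 4, 2 → 6; minimax = 4.
-2 ≠ 4, so there is no saddle point; optimal play is mixed.
Let Row play a1 with probability p. Expected payoff against 1: 4p + (-4)(1−p) = 8p − 4; against 2: (-2)p + 6(1−p) = −8p + 6.
Setting these equal: 8p − 4 = −8p + 6 ⇒ 16p = 10 ⇒ p = 5/8, and the value is (8)·(5/8) − 4 = 1.
For Column: with q = P(1), equating a1's and a2's payoffs gives 6q − 2 = −10q + 6 ⇒ q = 1/2.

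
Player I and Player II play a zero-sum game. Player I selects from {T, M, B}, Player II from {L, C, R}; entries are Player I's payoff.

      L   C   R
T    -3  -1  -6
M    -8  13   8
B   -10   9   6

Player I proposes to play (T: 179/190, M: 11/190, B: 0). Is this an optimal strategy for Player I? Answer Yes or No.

Against L this mix gives (179/190)·(-3) + (11/190)·(-8) = -125/38.
Against C this mix gives (179/190)·(-1) + (11/190)·13 = -18/95.
Against R this mix gives (179/190)·(-6) + (11/190)·8 = -493/95.
Player II will play R, holding Player I to -493/95. Shifting weight toward the row that does better against R would raise this floor (the equalizing mix achieves -72/19 against both R and L), so the proposed strategy is not optimal.

No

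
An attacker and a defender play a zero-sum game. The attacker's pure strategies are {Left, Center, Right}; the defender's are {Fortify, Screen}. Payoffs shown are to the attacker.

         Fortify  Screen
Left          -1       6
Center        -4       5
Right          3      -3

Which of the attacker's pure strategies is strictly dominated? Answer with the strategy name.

Left gives a strictly higher payoff than Center against every column: -1 > -4, 6 > 5.
So Center is strictly dominated and the attacker never plays it.

Center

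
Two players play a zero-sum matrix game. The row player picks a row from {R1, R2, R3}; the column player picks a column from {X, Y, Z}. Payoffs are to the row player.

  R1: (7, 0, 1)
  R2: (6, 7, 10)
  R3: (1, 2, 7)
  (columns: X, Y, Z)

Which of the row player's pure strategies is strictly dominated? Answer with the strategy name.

R2 gives a strictly higher payoff than R3 against every column: 6 > 1, 7 > 2, 10 > 7.
So R3 is strictly dominated and the row player never plays it.

R3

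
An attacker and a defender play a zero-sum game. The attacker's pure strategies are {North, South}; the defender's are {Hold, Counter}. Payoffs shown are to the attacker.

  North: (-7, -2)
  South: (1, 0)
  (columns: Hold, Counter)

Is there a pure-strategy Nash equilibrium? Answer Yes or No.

Yes

Row minima: North → -7, South → 0; maximin = 0.
Column maxima: Hold → 1, Counter → 0; minimax = 0.
maximin = minimax = 0, so a saddle point exists.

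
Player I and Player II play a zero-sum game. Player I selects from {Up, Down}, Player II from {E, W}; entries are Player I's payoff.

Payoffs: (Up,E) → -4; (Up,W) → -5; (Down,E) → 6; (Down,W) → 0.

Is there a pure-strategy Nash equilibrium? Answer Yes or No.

Yes

Row minima: Up → -5, Down → 0; maximin = 0.
Column maxima: E → 6, W → 0; minimax = 0.
maximin = minimax = 0, so a saddle point exists.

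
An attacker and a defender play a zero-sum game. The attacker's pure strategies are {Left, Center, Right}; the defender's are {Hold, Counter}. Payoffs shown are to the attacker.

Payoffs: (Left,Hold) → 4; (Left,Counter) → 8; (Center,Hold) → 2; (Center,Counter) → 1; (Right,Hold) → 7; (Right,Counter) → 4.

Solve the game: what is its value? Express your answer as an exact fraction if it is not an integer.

Row minima: Left → 4, Center → 1, Right → 4; maximin = 4.
Column maxima: Hold → 7, Counter → 8; minimax = 7.
4 ≠ 7, so there is no saddle point; optimal play is mixed.
Center is strictly dominated by Left, so the attacker never plays it.
On the remaining 2×2 (Left, Right vs Hold, Counter):
Let the attacker play Left with probability p. Expected payoff against Hold: 4p + 7(1−p) = −3p + 7; against Counter: 8p + 4(1−p) = 4p + 4.
Setting these equal: −3p + 7 = 4p + 4 ⇒ −7p = -3 ⇒ p = 3/7, and the value is (-3)·(3/7) + 7 = 40/7.
For the defender: with q = P(Hold), equating Left's and Right's payoffs gives −4q + 8 = 3q + 4 ⇒ q = 4/7.

40/7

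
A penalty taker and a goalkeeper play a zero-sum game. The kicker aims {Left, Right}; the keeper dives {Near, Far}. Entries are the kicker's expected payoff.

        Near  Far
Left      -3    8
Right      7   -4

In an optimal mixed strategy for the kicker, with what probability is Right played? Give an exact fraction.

1/2

Row minima: Left → -3, Right → -4; maximin = -3.
Column maxima: Near → 7, Far → 8; minimax = 7.
-3 ≠ 7, so there is no saddle point; optimal play is mixed.
Let the kicker play Left with probability p. Expected payoff against Near: (-3)p + 7(1−p) = −10p + 7; against Far: 8p + (-4)(1−p) = 12p − 4.
Setting these equal: −10p + 7 = 12p − 4 ⇒ −22p = -11 ⇒ p = 1/2, and the value is (-10)·(1/2) + 7 = 2.
For the keeper: with q = P(Near), equating Left's and Right's payoffs gives −11q + 8 = 11q − 4 ⇒ q = 6/11.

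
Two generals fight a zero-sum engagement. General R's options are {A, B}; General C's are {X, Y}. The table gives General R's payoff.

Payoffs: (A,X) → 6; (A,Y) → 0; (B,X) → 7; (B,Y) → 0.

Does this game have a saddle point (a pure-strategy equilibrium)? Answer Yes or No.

Yes

Row minima: A → 0, B → 0; maximin = 0.
Column maxima: X → 7, Y → 0; minimax = 0.
maximin = minimax = 0, so a saddle point exists.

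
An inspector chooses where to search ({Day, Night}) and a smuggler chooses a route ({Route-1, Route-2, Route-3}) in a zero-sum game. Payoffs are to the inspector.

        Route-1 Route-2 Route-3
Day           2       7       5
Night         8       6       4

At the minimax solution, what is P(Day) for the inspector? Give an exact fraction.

Row minima: Day → 2, Night → 4; maximin = 4.
Column maxima: Route-1 → 8, Route-2 → 7, Route-3 → 5; minimax = 5.
4 ≠ 5, so there is no saddle point; optimal play is mixed.
Route-2 is strictly dominated by Route-3 (it gives the inspector strictly more in every row), so the smuggler never plays it.
On the remaining 2×2 (Day, Night vs Route-1, Route-3):
Let the inspector play Day with probability p. Expected payoff against Route-1: 2p + 8(1−p) = −6p + 8; against Route-3: 5p + 4(1−p) = p + 4.
Setting these equal: −6p + 8 = p + 4 ⇒ −7p = -4 ⇒ p = 4/7, and the value is (-6)·(4/7) + 8 = 32/7.
For the smuggler: with q = P(Route-1), equating Day's and Night's payoffs gives −3q + 5 = 4q + 4 ⇒ q = 1/7.

4/7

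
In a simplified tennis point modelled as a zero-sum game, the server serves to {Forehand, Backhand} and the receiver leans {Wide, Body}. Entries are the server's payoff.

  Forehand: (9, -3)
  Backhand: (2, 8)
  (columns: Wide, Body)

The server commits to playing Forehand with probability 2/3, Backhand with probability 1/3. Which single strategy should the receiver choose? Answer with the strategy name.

Body

If the receiver plays Wide, the server's expected payoff is (2/3)·9 + (1/3)·2 = 20/3.
If the receiver plays Body, the server's expected payoff is (2/3)·(-3) + (1/3)·8 = 2/3.
The receiver minimizes the server's payoff; the smallest is 2/3, so the best response is Body.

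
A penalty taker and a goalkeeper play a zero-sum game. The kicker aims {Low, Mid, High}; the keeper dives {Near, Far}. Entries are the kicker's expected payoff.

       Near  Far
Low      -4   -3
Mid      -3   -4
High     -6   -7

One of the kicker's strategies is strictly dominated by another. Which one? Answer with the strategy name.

High

Low gives a strictly higher payoff than High against every column: -4 > -6, -3 > -7.
So High is strictly dominated and the kicker never plays it.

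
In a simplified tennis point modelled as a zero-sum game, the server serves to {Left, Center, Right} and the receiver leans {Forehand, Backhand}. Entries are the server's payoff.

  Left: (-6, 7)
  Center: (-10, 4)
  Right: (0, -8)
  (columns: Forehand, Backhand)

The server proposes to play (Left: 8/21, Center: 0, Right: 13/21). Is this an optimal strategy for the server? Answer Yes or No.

Yes

Against Forehand this mix gives (8/21)·(-6) + (13/21)·0 = -16/7.
Against Backhand this mix gives (8/21)·7 + (13/21)·(-8) = -16/7.
All of the receiver's active replies (Forehand, Backhand) yield -16/7, and no column does worse for the server. The mix makes the receiver indifferent and guarantees -16/7, so it is optimal.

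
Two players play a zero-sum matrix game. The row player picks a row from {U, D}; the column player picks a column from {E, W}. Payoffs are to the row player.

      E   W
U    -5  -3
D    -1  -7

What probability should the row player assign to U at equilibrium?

3/4

Row minima: U → -5, D → -7; maximin = -5.
Column maxima: E → -1, W → -3; minimax = -3.
-5 ≠ -3, so there is no saddle point; optimal play is mixed.
Let the row player play U with probability p. Expected payoff against E: (-5)p + (-1)(1−p) = −4p − 1; against W: (-3)p + (-7)(1−p) = 4p − 7.
Setting these equal: −4p − 1 = 4p − 7 ⇒ −8p = -6 ⇒ p = 3/4, and the value is (-4)·(3/4) − 1 = -4.
For the column player: with q = P(E), equating U's and D's payoffs gives −2q − 3 = 6q − 7 ⇒ q = 1/2.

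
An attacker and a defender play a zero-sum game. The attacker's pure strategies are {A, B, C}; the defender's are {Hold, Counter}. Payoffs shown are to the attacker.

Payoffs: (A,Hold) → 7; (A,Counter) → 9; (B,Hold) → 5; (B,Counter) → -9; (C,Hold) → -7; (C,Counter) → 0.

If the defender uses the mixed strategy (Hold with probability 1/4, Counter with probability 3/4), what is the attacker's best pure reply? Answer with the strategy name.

Expected payoff of A: (1/4)·7 + (3/4)·9 = 17/2.
Expected payoff of B: (1/4)·5 + (3/4)·(-9) = -11/2.
Expected payoff of C: (1/4)·(-7) + (3/4)·0 = -7/4.
The largest is 17/2, so the attacker's best response is A.

A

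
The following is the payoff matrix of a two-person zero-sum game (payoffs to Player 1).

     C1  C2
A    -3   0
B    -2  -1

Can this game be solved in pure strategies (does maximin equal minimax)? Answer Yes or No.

Row minima: A → -3, B → -2; maximin = -2.
Column maxima: C1 → -2, C2 → 0; minimax = -2.
maximin = minimax = -2, so a saddle point exists.

Yes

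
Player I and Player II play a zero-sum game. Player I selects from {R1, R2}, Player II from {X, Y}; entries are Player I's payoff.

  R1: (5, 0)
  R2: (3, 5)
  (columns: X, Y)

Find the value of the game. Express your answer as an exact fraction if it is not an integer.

Row minima: R1 → 0, R2 → 3; maximin = 3.
Column maxima: X → 5, Y → 5; minimax = 5.
3 ≠ 5, so there is no saddle point; optimal play is mixed.
Let Player I play R1 with probability p. Expected payoff against X: 5p + 3(1−p) = 2p + 3; against Y: 0p + 5(1−p) = −5p + 5.
Setting these equal: 2p + 3 = −5p + 5 ⇒ 7p = 2 ⇒ p = 2/7, and the value is (2)·(2/7) + 3 = 25/7.
For Player II: with q = P(X), equating R1's and R2's payoffs gives 5q = −2q + 5 ⇒ q = 5/7.

25/7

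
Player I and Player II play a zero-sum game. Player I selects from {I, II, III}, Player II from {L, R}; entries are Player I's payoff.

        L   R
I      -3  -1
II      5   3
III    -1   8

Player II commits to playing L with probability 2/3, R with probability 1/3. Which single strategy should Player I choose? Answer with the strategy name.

Expected payoff of I: (2/3)·(-3) + (1/3)·(-1) = -7/3.
Expected payoff of II: (2/3)·5 + (1/3)·3 = 13/3.
Expected payoff of III: (2/3)·(-1) + (1/3)·8 = 2.
The largest is 13/3, so Player I's best response is II.

II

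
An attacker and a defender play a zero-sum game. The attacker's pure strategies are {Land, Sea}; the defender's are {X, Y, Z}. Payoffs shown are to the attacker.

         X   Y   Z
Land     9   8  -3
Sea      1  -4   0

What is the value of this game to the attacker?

-4/5

Row minima: Land → -3, Sea → -4; maximin = -3.
Column maxima: X → 9, Y → 8, Z → 0; minimax = 0.
-3 ≠ 0, so there is no saddle point; optimal play is mixed.
X is strictly dominated by Y (it gives the attacker strictly more in every row), so the defender never plays it.
On the remaining 2×2 (Land, Sea vs Y, Z):
Let the attacker play Land with probability p. Expected payoff against Y: 8p + (-4)(1−p) = 12p − 4; against Z: (-3)p + 0(1−p) = −3p.
Setting these equal: 12p − 4 = −3p ⇒ 15p = 4 ⇒ p = 4/15, and the value is (12)·(4/15) − 4 = -4/5.
For the defender: with q = P(Y), equating Land's and Sea's payoffs gives 11q − 3 = −4q ⇒ q = 1/5.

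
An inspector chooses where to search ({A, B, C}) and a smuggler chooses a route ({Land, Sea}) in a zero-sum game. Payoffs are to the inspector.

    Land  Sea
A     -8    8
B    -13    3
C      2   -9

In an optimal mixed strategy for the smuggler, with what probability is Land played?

Row minima: A → -8, B → -13, C → -9; maximin = -8.
Column maxima: Land → 2, Sea → 8; minimax = 2.
-8 ≠ 2, so there is no saddle point; optimal play is mixed.
B is strictly dominated by A, so the inspector never plays it.
On the remaining 2×2 (A, C vs Land, Sea):
Let the inspector play A with probability p. Expected payoff against Land: (-8)p + 2(1−p) = −10p + 2; against Sea: 8p + (-9)(1−p) = 17p − 9.
Setting these equal: −10p + 2 = 17p − 9 ⇒ −27p = -11 ⇒ p = 11/27, and the value is (-10)·(11/27) + 2 = -56/27.
For the smuggler: with q = P(Land), equating A's and C's payoffs gives −16q + 8 = 11q − 9 ⇒ q = 17/27.

17/27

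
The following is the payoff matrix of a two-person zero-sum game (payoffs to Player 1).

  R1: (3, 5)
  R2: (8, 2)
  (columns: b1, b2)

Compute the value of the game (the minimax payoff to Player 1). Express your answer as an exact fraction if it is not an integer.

Row minima: R1 → 3, R2 → 2; maximin = 3.
Column maxima: b1 → 8, b2 → 5; minimax = 5.
3 ≠ 5, so there is no saddle point; optimal play is mixed.
Let Player 1 play R1 with probability p. Expected payoff against b1: 3p + 8(1−p) = −5p + 8; against b2: 5p + 2(1−p) = 3p + 2.
Setting these equal: −5p + 8 = 3p + 2 ⇒ −8p = -6 ⇒ p = 3/4, and the value is (-5)·(3/4) + 8 = 17/4.
For Player 2: with q = P(b1), equating R1's and R2's payoffs gives −2q + 5 = 6q + 2 ⇒ q = 3/8.

17/4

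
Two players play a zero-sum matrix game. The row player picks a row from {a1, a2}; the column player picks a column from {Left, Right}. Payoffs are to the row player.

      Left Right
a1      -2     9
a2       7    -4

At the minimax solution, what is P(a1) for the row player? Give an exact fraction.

1/2

Row minima: a1 → -2, a2 → -4; maximin = -2.
Column maxima: Left → 7, Right → 9; minimax = 7.
-2 ≠ 7, so there is no saddle point; optimal play is mixed.
Let the row player play a1 with probability p. Expected payoff against Left: (-2)p + 7(1−p) = −9p + 7; against Right: 9p + (-4)(1−p) = 13p − 4.
Setting these equal: −9p + 7 = 13p − 4 ⇒ −22p = -11 ⇒ p = 1/2, and the value is (-9)·(1/2) + 7 = 5/2.
For the column player: with q = P(Left), equating a1's and a2's payoffs gives −11q + 9 = 11q − 4 ⇒ q = 13/22.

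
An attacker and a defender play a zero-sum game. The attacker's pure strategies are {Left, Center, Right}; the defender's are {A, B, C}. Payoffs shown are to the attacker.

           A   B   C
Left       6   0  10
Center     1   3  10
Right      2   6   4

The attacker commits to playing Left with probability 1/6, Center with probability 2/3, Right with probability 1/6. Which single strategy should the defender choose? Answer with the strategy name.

If the defender plays A, the attacker's expected payoff is (1/6)·6 + (2/3)·1 + (1/6)·2 = 2.
If the defender plays B, the attacker's expected payoff is (1/6)·0 + (2/3)·3 + (1/6)·6 = 3.
If the defender plays C, the attacker's expected payoff is (1/6)·10 + (2/3)·10 + (1/6)·4 = 9.
The defender minimizes the attacker's payoff; the smallest is 2, so the best response is A.

A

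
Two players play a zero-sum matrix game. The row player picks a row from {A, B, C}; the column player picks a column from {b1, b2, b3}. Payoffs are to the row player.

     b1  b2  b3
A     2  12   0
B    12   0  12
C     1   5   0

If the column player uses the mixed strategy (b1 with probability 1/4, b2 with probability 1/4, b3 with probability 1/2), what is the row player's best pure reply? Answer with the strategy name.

Expected payoff of A: (1/4)·2 + (1/4)·12 + (1/2)·0 = 7/2.
Expected payoff of B: (1/4)·12 + (1/4)·0 + (1/2)·12 = 9.
Expected payoff of C: (1/4)·1 + (1/4)·5 + (1/2)·0 = 3/2.
The largest is 9, so the row player's best response is B.

B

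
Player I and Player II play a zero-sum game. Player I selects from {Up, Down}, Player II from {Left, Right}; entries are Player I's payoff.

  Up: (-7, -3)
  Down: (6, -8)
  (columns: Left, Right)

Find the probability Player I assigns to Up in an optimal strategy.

Row minima: Up → -7, Down → -8; maximin = -7.
Column maxima: Left → 6, Right → -3; minimax = -3.
-7 ≠ -3, so there is no saddle point; optimal play is mixed.
Let Player I play Up with probability p. Expected payoff against Left: (-7)p + 6(1−p) = −13p + 6; against Right: (-3)p + (-8)(1−p) = 5p − 8.
Setting these equal: −13p + 6 = 5p − 8 ⇒ −18p = -14 ⇒ p = 7/9, and the value is (-13)·(7/9) + 6 = -37/9.
For Player II: with q = P(Left), equating Up's and Down's payoffs gives −4q − 3 = 14q − 8 ⇒ q = 5/18.

7/9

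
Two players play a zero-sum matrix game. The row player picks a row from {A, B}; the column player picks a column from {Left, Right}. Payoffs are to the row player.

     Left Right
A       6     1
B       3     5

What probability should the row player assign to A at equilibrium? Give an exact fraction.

Row minima: A → 1, B → 3; maximin = 3.
Column maxima: Left → 6, Right → 5; minimax = 5.
3 ≠ 5, so there is no saddle point; optimal play is mixed.
Let the row player play A with probability p. Expected payoff against Left: 6p + 3(1−p) = 3p + 3; against Right: 1p + 5(1−p) = −4p + 5.
Setting these equal: 3p + 3 = −4p + 5 ⇒ 7p = 2 ⇒ p = 2/7, and the value is (3)·(2/7) + 3 = 27/7.
For the column player: with q = P(Left), equating A's and B's payoffs gives 5q + 1 = −2q + 5 ⇒ q = 4/7.

2/7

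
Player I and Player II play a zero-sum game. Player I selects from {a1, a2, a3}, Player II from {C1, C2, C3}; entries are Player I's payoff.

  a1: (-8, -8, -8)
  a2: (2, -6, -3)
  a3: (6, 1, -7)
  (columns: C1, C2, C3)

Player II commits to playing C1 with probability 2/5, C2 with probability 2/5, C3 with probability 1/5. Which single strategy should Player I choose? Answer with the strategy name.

a3

Expected payoff of a1: (2/5)·(-8) + (2/5)·(-8) + (1/5)·(-8) = -8.
Expected payoff of a2: (2/5)·2 + (2/5)·(-6) + (1/5)·(-3) = -11/5.
Expected payoff of a3: (2/5)·6 + (2/5)·1 + (1/5)·(-7) = 7/5.
The largest is 7/5, so Player I's best response is a3.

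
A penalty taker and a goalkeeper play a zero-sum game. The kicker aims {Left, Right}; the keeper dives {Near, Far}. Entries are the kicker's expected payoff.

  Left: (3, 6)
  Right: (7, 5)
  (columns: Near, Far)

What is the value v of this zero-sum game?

Row minima: Left → 3, Right → 5; maximin = 5.
Column maxima: Near → 7, Far → 6; minimax = 6.
5 ≠ 6, so there is no saddle point; optimal play is mixed.
Let the kicker play Left with probability p. Expected payoff against Near: 3p + 7(1−p) = −4p + 7; against Far: 6p + 5(1−p) = p + 5.
Setting these equal: −4p + 7 = p + 5 ⇒ −5p = -2 ⇒ p = 2/5, and the value is (-4)·(2/5) + 7 = 27/5.
For the keeper: with q = P(Near), equating Left's and Right's payoffs gives −3q + 6 = 2q + 5 ⇒ q = 1/5.

27/5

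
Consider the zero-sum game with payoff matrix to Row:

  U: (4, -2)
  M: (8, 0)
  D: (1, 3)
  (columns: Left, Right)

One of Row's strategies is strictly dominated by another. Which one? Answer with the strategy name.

M gives a strictly higher payoff than U against every column: 8 > 4, 0 > -2.
So U is strictly dominated and Row never plays it.

U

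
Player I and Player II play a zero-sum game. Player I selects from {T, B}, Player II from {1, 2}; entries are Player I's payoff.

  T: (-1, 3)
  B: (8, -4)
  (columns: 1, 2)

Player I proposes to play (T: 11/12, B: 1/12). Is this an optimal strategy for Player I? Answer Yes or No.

Against 1 this mix gives (11/12)·(-1) + (1/12)·8 = -1/4.
Against 2 this mix gives (11/12)·3 + (1/12)·(-4) = 29/12.
Player II will play 1, holding Player I to -1/4. Shifting weight toward the row that does better against 1 would raise this floor (the equalizing mix achieves 5/4 against both 1 and 2), so the proposed strategy is not optimal.

No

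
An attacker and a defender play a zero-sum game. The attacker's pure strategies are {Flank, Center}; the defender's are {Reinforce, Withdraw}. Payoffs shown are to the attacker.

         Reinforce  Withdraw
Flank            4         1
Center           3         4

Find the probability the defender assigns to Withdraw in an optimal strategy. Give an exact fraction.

1/4

Row minima: Flank → 1, Center → 3; maximin = 3.
Column maxima: Reinforce → 4, Withdraw → 4; minimax = 4.
3 ≠ 4, so there is no saddle point; optimal play is mixed.
Let the attacker play Flank with probability p. Expected payoff against Reinforce: 4p + 3(1−p) = p + 3; against Withdraw: 1p + 4(1−p) = −3p + 4.
Setting these equal: p + 3 = −3p + 4 ⇒ 4p = 1 ⇒ p = 1/4, and the value is (1)·(1/4) + 3 = 13/4.
For the defender: with q = P(Reinforce), equating Flank's and Center's payoffs gives 3q + 1 = −q + 4 ⇒ q = 3/4.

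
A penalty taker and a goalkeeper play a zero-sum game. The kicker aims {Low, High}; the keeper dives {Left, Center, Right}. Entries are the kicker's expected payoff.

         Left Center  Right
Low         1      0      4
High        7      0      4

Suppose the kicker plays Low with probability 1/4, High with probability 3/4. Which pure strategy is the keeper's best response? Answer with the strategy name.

If the keeper plays Left, the kicker's expected payoff is (1/4)·1 + (3/4)·7 = 11/2.
If the keeper plays Center, the kicker's expected payoff is (1/4)·0 + (3/4)·0 = 0.
If the keeper plays Right, the kicker's expected payoff is (1/4)·4 + (3/4)·4 = 4.
The keeper minimizes the kicker's payoff; the smallest is 0, so the best response is Center.

Center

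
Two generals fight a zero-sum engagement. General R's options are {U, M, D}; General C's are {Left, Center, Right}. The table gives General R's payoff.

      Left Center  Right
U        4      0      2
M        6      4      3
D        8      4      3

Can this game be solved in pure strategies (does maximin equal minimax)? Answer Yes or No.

Row minima: U → 0, M → 3, D → 3; maximin = 3.
Column maxima: Left → 8, Center → 4, Right → 3; minimax = 3.
maximin = minimax = 3, so a saddle point exists.

Yes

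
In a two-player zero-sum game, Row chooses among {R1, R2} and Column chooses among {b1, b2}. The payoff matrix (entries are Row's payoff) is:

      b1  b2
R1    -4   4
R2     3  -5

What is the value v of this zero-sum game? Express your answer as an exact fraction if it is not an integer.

Row minima: R1 → -4, R2 → -5; maximin = -4.
Column maxima: b1 → 3, b2 → 4; minimax = 3.
-4 ≠ 3, so there is no saddle point; optimal play is mixed.
Let Row play R1 with probability p. Expected payoff against b1: (-4)p + 3(1−p) = −7p + 3; against b2: 4p + (-5)(1−p) = 9p − 5.
Setting these equal: −7p + 3 = 9p − 5 ⇒ −16p = -8 ⇒ p = 1/2, and the value is (-7)·(1/2) + 3 = -1/2.
For Column: with q = P(b1), equating R1's and R2's payoffs gives −8q + 4 = 8q − 5 ⇒ q = 9/16.

-1/2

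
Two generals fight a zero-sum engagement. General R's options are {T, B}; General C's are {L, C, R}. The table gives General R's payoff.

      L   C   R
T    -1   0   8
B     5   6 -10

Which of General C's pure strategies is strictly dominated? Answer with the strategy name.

C

L holds General R's payoff strictly below C in every row: -1 < 0, 5 < 6.
So C is strictly dominated for General C.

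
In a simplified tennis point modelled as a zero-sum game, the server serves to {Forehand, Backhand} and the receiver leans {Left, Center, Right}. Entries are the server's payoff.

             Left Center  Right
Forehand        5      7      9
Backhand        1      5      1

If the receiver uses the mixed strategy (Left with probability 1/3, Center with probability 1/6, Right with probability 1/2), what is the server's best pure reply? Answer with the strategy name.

Expected payoff of Forehand: (1/3)·5 + (1/6)·7 + (1/2)·9 = 22/3.
Expected payoff of Backhand: (1/3)·1 + (1/6)·5 + (1/2)·1 = 5/3.
The largest is 22/3, so the server's best response is Forehand.

Forehand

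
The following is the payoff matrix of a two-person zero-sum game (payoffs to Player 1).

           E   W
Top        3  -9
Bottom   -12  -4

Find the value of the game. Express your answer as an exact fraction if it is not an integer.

Row minima: Top → -9, Bottom → -12; maximin = -9.
Column maxima: E → 3, W → -4; minimax = -4.
-9 ≠ -4, so there is no saddle point; optimal play is mixed.
Let Player 1 play Top with probability p. Expected payoff against E: 3p + (-12)(1−p) = 15p − 12; against W: (-9)p + (-4)(1−p) = −5p − 4.
Setting these equal: 15p − 12 = −5p − 4 ⇒ 20p = 8 ⇒ p = 2/5, and the value is (15)·(2/5) − 12 = -6.
For Player 2: with q = P(E), equating Top's and Bottom's payoffs gives 12q − 9 = −8q − 4 ⇒ q = 1/4.

-6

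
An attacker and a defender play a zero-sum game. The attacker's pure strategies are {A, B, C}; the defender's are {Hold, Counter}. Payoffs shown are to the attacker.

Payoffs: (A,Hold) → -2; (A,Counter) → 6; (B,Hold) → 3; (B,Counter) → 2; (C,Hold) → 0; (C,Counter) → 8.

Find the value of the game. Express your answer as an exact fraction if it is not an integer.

8/3

Row minima: A → -2, B → 2, C → 0; maximin = 2.
Column maxima: Hold → 3, Counter → 8; minimax = 3.
2 ≠ 3, so there is no saddle point; optimal play is mixed.
A is strictly dominated by C, so the attacker never plays it.
On the remaining 2×2 (B, C vs Hold, Counter):
Let the attacker play B with probability p. Expected payoff against Hold: 3p + 0(1−p) = 3p; against Counter: 2p + 8(1−p) = −6p + 8.
Setting these equal: 3p = −6p + 8 ⇒ 9p = 8 ⇒ p = 8/9, and the value is (3)·(8/9) = 8/3.
For the defender: with q = P(Hold), equating B's and C's payoffs gives q + 2 = −8q + 8 ⇒ q = 2/3.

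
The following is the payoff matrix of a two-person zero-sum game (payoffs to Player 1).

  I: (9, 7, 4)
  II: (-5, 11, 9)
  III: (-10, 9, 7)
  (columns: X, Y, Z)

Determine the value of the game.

Row minima: I → 4, II → -5, III → -10; maximin = 4.
Column maxima: X → 9, Y → 11, Z → 9; minimax = 9.
4 ≠ 9, so there is no saddle point; optimal play is mixed.
III is strictly dominated by II, so Player 1 never plays it.
Y is strictly dominated by Z (it gives Player 1 strictly more in every row), so Player 2 never plays it.
On the remaining 2×2 (I, II vs X, Z):
Let Player 1 play I with probability p. Expected payoff against X: 9p + (-5)(1−p) = 14p − 5; against Z: 4p + 9(1−p) = −5p + 9.
Setting these equal: 14p − 5 = −5p + 9 ⇒ 19p = 14 ⇒ p = 14/19, and the value is (14)·(14/19) − 5 = 101/19.
For Player 2: with q = P(X), equating I's and II's payoffs gives 5q + 4 = −14q + 9 ⇒ q = 5/19.

101/19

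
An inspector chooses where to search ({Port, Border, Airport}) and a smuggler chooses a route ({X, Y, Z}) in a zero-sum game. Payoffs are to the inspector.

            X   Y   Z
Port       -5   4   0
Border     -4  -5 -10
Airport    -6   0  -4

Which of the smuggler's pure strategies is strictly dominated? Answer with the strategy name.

Y

Z holds the inspector's payoff strictly below Y in every row: 0 < 4, -10 < -5, -4 < 0.
So Y is strictly dominated for the smuggler.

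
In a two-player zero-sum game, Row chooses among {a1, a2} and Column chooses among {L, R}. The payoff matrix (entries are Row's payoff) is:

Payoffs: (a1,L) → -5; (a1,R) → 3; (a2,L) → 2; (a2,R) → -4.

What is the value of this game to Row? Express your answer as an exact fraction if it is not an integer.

-1

Row minima: a1 → -5, a2 → -4; maximin = -4.
Column maxima: L → 2, R → 3; minimax = 2.
-4 ≠ 2, so there is no saddle point; optimal play is mixed.
Let Row play a1 with probability p. Expected payoff against L: (-5)p + 2(1−p) = −7p + 2; against R: 3p + (-4)(1−p) = 7p − 4.
Setting these equal: −7p + 2 = 7p − 4 ⇒ −14p = -6 ⇒ p = 3/7, and the value is (-7)·(3/7) + 2 = -1.
For Column: with q = P(L), equating a1's and a2's payoffs gives −8q + 3 = 6q − 4 ⇒ q = 1/2.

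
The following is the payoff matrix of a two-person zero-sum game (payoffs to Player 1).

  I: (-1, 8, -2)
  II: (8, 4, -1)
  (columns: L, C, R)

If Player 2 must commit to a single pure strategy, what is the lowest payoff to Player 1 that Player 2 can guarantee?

-1

Column maxima: L → 8, C → 8, R → -1.
The smallest of these is -1.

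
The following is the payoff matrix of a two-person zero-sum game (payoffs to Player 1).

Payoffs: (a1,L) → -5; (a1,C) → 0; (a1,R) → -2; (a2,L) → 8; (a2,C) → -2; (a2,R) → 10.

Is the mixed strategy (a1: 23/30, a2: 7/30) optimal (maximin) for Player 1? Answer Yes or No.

No

Against L this mix gives (23/30)·(-5) + (7/30)·8 = -59/30.
Against C this mix gives (23/30)·0 + (7/30)·(-2) = -7/15.
Against R this mix gives (23/30)·(-2) + (7/30)·10 = 4/5.
Player 2 will play L, holding Player 1 to -59/30. Shifting weight toward the row that does better against L would raise this floor (the equalizing mix achieves -2/3 against both L and C), so the proposed strategy is not optimal.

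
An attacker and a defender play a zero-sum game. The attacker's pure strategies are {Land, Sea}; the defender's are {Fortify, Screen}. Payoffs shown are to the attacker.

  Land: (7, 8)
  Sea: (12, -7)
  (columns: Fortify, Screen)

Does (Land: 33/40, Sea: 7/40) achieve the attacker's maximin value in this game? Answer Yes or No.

No

Against Fortify this mix gives (33/40)·7 + (7/40)·12 = 63/8.
Against Screen this mix gives (33/40)·8 + (7/40)·(-7) = 43/8.
The defender will play Screen, holding the attacker to 43/8. Shifting weight toward the row that does better against Screen would raise this floor (the equalizing mix achieves 29/4 against both Screen and Fortify), so the proposed strategy is not optimal.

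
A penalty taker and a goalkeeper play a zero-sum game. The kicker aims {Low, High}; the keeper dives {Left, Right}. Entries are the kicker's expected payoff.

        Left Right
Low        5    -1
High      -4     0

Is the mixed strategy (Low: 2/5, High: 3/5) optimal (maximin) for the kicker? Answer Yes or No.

Against Left this mix gives (2/5)·5 + (3/5)·(-4) = -2/5.
Against Right this mix gives (2/5)·(-1) + (3/5)·0 = -2/5.
All of the keeper's active replies (Left, Right) yield -2/5, and no column does worse for the kicker. The mix makes the keeper indifferent and guarantees -2/5, so it is optimal.

Yes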